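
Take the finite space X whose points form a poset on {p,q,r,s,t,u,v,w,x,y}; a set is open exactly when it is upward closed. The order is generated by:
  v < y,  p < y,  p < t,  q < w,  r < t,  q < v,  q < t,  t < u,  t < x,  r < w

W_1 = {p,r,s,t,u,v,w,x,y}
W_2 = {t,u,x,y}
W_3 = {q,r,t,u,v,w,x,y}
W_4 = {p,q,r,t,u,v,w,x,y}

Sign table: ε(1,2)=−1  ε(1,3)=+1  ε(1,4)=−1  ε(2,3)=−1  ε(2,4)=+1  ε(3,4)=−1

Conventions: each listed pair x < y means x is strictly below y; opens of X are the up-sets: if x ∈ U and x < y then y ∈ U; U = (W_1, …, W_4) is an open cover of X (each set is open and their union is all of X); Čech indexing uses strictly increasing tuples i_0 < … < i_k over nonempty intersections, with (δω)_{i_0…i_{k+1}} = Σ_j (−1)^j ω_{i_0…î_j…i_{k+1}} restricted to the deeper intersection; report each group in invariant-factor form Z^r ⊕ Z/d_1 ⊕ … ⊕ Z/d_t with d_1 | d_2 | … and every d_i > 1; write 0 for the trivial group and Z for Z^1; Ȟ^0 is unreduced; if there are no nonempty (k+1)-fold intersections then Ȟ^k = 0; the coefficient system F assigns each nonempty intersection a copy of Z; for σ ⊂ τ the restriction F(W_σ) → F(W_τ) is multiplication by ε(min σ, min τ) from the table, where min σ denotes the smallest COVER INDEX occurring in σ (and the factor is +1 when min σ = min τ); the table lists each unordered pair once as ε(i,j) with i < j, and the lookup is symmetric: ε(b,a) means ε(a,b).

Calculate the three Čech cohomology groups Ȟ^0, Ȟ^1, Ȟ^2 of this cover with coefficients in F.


Ȟ^0 ≅ Z, Ȟ^1 ≅ 0 and Ȟ^2 ≅ 0

nonempty intersections:
  W12={t,u,x,y} W13={r,t,u,v,w,x,y} W14={p,r,t,u,v,w,x,y} W23={t,u,x,y} W24={t,u,x,y} W34={q,r,t,u,v,w,x,y}
  W123={t,u,x,y} W124={t,u,x,y} W134={r,t,u,v,w,x,y} W234={t,u,x,y}
  W1234={t,u,x,y}
C dims 4,6,4,1; δ0: rk 3, SNF 1^3; δ1: rk 3, SNF 1^3; δ2: rk 1, SNF 1^1
Ȟ^0: (4−3)−0=1 ⇒ Z
Ȟ^1: (6−3)−3=0 ⇒ 0
Ȟ^2: (4−1)−3=0 ⇒ 0


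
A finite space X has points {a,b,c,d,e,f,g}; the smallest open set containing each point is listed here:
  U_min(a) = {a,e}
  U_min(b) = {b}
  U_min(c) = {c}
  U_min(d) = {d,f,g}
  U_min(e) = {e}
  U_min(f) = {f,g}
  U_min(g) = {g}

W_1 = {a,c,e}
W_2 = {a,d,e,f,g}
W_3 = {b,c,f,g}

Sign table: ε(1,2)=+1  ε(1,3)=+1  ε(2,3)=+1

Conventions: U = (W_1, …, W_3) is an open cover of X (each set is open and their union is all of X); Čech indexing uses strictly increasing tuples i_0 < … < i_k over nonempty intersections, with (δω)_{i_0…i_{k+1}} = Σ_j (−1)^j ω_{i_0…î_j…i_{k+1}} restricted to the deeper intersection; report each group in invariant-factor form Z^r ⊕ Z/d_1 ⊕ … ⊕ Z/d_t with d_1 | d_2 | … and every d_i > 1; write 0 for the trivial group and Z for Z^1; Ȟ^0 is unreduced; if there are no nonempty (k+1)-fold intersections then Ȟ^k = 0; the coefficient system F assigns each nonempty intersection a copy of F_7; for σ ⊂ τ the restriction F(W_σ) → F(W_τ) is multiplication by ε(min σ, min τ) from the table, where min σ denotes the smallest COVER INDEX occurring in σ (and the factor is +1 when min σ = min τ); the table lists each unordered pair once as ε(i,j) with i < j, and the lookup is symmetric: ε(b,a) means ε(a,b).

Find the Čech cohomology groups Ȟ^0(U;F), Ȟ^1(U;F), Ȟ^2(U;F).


nonempty overlaps:
  W12={a,e} W13={c} W23={f,g}
C dims 3,3; δ0: rk_F7 2
degree 0: 3−2−0 = 1 → Ȟ^0 ≅ Z/7
degree 1: 3−0−2 = 1 → Ȟ^1 ≅ Z/7
degree 2: 0−0−0 = 0 → Ȟ^2 ≅ 0

Ȟ^0 ≅ Z/7; Ȟ^1 ≅ Z/7; Ȟ^2 ≅ 0


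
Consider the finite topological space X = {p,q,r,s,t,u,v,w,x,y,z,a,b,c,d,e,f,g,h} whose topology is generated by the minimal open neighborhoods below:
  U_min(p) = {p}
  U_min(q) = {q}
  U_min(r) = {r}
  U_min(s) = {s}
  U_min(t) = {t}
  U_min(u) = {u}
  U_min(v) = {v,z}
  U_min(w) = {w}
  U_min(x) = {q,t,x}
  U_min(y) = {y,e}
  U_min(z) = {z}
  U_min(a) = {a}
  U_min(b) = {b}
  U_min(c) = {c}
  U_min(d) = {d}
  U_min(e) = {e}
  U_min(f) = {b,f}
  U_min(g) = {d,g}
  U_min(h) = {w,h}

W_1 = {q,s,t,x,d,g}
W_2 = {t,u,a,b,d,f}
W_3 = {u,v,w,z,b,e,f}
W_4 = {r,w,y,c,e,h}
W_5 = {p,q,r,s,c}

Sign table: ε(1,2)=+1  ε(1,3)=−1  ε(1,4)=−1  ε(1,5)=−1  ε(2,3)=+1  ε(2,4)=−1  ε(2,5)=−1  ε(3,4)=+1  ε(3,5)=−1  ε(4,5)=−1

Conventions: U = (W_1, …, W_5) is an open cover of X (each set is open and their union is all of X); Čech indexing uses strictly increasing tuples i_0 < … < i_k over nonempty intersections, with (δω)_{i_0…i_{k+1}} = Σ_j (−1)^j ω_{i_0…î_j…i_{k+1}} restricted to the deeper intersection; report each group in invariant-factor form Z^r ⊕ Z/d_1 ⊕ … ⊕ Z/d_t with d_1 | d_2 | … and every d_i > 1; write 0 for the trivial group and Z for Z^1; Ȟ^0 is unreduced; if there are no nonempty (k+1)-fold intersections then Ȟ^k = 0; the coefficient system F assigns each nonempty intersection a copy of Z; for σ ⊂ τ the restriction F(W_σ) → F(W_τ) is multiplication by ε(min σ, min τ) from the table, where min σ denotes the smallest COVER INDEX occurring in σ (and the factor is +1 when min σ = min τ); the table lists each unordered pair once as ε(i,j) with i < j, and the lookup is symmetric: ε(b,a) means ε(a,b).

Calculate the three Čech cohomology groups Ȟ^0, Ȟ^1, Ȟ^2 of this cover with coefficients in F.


cover nerve:
  W12={t,d} W15={q,s} W23={u,b,f} W34={w,e} W45={r,c}
C dims 5,5; δ0: rk 4, SNF 1^4
Ȟ^0: (5−4)−0=1 ⇒ Z
Ȟ^1: (5−0)−4=1 ⇒ Z
Ȟ^2: (0−0)−0=0 ⇒ 0

Ȟ^0 = Z; Ȟ^1 = Z; Ȟ^2 = 0


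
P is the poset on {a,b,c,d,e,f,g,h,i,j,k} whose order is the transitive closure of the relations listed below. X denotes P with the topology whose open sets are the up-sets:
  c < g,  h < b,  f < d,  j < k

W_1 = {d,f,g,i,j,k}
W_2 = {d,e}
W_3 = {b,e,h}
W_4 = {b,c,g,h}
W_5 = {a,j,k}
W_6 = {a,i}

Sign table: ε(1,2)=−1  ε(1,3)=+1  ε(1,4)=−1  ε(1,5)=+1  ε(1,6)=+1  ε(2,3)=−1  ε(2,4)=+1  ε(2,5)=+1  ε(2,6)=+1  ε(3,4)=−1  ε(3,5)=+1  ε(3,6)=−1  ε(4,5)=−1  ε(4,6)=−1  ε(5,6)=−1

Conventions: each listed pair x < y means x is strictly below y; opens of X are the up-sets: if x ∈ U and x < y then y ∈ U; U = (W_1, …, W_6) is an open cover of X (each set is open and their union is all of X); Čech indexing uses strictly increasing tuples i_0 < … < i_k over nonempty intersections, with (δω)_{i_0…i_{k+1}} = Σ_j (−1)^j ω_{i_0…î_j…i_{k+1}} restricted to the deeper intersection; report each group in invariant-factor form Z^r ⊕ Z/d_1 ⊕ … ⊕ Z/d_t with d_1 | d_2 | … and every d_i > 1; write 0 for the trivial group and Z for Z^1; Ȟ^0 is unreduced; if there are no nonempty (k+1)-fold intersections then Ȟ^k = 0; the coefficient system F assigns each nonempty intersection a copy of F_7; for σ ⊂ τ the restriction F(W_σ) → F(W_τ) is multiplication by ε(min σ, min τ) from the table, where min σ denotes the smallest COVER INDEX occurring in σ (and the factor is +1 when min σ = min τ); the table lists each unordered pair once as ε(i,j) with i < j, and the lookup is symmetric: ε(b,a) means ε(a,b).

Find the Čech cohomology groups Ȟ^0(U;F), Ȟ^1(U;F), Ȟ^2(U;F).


nonempty overlaps:
  W12={d} W14={g} W15={j,k} W16={i} W23={e} W34={b,h} W56={a}
C dims 6,7; δ0: rk_F7 6
degree 0: 6−6−0 = 0 → Ȟ^0 ≅ 0
degree 1: 7−0−6 = 1 → Ȟ^1 ≅ Z/7
degree 2: 0−0−0 = 0 → Ȟ^2 ≅ 0

Ȟ^0(U;F) ≅ 0, Ȟ^1(U;F) ≅ Z/7, Ȟ^2(U;F) ≅ 0


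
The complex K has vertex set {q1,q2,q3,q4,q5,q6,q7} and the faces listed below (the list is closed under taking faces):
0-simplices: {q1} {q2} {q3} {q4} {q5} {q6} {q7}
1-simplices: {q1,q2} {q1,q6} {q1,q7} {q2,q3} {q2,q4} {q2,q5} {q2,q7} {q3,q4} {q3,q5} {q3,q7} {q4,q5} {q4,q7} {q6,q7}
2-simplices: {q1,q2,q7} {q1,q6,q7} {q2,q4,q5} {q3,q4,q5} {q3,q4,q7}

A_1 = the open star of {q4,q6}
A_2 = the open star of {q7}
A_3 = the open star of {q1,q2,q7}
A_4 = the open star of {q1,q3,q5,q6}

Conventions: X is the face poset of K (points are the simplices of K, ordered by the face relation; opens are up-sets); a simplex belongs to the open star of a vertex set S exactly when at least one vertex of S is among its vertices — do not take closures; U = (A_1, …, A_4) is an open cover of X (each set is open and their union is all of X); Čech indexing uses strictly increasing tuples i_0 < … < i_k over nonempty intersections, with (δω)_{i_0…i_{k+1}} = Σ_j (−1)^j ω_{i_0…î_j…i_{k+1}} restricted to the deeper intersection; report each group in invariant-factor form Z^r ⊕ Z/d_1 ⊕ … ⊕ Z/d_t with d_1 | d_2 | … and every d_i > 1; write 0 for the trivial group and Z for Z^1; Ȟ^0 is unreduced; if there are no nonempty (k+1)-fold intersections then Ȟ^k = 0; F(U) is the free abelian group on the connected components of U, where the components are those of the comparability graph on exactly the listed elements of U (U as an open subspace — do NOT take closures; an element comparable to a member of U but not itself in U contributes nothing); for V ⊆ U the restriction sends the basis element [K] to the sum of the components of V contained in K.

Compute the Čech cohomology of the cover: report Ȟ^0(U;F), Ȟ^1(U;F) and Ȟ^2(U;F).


Ȟ^0(U;F) ≅ Z; Ȟ^1(U;F) ≅ Z^2; Ȟ^2(U;F) ≅ 0

nonempty intersections:
  A1={{q4},{q6},{q1,q6},{q2,q4},{q3,q4},{q4,q5},{q4,q7},{q6,q7},{q1,q6,q7},{q2,q4,q5},{q3,q4,q5},{q3,q4,q7}} A2={{q7},{q1,q7},{q2,q7},{q3,q7},{q4,q7},{q6,q7},{q1,q2,q7},{q1,q6,q7},{q3,q4,q7}} A3={{q1},{q2},{q7},{q1,q2},{q1,q6},{q1,q7},{q2,q3},{q2,q4},{q2,q5},{q2,q7},{q3,q7},{q4,q7},{q6,q7},{q1,q2,q7},{q1,q6,q7},{q2,q4,q5},{q3,q4,q7}} A4={{q1},{q3},{q5},{q6},{q1,q2},{q1,q6},{q1,q7},{q2,q3},{q2,q5},{q3,q4},{q3,q5},{q3,q7},{q4,q5},{q6,q7},{q1,q2,q7},{q1,q6,q7},{q2,q4,q5},{q3,q4,q5},{q3,q4,q7}}
  A12={{q4,q7},{q6,q7},{q1,q6,q7},{q3,q4,q7}} A13={{q1,q6},{q2,q4},{q4,q7},{q6,q7},{q1,q6,q7},{q2,q4,q5},{q3,q4,q7}} A14={{q6},{q1,q6},{q3,q4},{q4,q5},{q6,q7},{q1,q6,q7},{q2,q4,q5},{q3,q4,q5},{q3,q4,q7}} A23={{q7},{q1,q7},{q2,q7},{q3,q7},{q4,q7},{q6,q7},{q1,q2,q7},{q1,q6,q7},{q3,q4,q7}} A24={{q1,q7},{q3,q7},{q6,q7},{q1,q2,q7},{q1,q6,q7},{q3,q4,q7}} A34={{q1},{q1,q2},{q1,q6},{q1,q7},{q2,q3},{q2,q5},{q3,q7},{q6,q7},{q1,q2,q7},{q1,q6,q7},{q2,q4,q5},{q3,q4,q7}}
  A123={{q4,q7},{q6,q7},{q1,q6,q7},{q3,q4,q7}} A124={{q6,q7},{q1,q6,q7},{q3,q4,q7}} A134={{q1,q6},{q6,q7},{q1,q6,q7},{q2,q4,q5},{q3,q4,q7}} A234={{q1,q7},{q3,q7},{q6,q7},{q1,q2,q7},{q1,q6,q7},{q3,q4,q7}}
  A1234={{q6,q7},{q1,q6,q7},{q3,q4,q7}}
components per intersection:
  A1: {{q4},{q2,q4},{q3,q4},{q4,q5},{q4,q7},{q2,q4,q5},{q3,q4,q5},{q3,q4,q7}} {{q6},{q1,q6},{q6,q7},{q1,q6,q7}}
  A2: {{q7},{q1,q7},{q2,q7},{q3,q7},{q4,q7},{q6,q7},{q1,q2,q7},{q1,q6,q7},{q3,q4,q7}}
  A3: {{q1},{q2},{q7},{q1,q2},{q1,q6},{q1,q7},{q2,q3},{q2,q4},{q2,q5},{q2,q7},{q3,q7},{q4,q7},{q6,q7},{q1,q2,q7},{q1,q6,q7},{q2,q4,q5},{q3,q4,q7}}
  A4: {{q1},{q6},{q1,q2},{q1,q6},{q1,q7},{q6,q7},{q1,q2,q7},{q1,q6,q7}} {{q3},{q5},{q2,q3},{q2,q5},{q3,q4},{q3,q5},{q3,q7},{q4,q5},{q2,q4,q5},{q3,q4,q5},{q3,q4,q7}}
  A12: {{q4,q7},{q3,q4,q7}} {{q6,q7},{q1,q6,q7}}
  A13: {{q1,q6},{q6,q7},{q1,q6,q7}} {{q2,q4},{q2,q4,q5}} {{q4,q7},{q3,q4,q7}}
  A14: {{q6},{q1,q6},{q6,q7},{q1,q6,q7}} {{q3,q4},{q4,q5},{q2,q4,q5},{q3,q4,q5},{q3,q4,q7}}
  A23: {{q7},{q1,q7},{q2,q7},{q3,q7},{q4,q7},{q6,q7},{q1,q2,q7},{q1,q6,q7},{q3,q4,q7}}
  A24: {{q1,q7},{q6,q7},{q1,q2,q7},{q1,q6,q7}} {{q3,q7},{q3,q4,q7}}
  A34: {{q1},{q1,q2},{q1,q6},{q1,q7},{q6,q7},{q1,q2,q7},{q1,q6,q7}} {{q2,q3}} {{q2,q5},{q2,q4,q5}} {{q3,q7},{q3,q4,q7}}
  A123: {{q4,q7},{q3,q4,q7}} {{q6,q7},{q1,q6,q7}}
  A124: {{q6,q7},{q1,q6,q7}} {{q3,q4,q7}}
  A134: {{q1,q6},{q6,q7},{q1,q6,q7}} {{q2,q4,q5}} {{q3,q4,q7}}
  A234: {{q1,q7},{q6,q7},{q1,q2,q7},{q1,q6,q7}} {{q3,q7},{q3,q4,q7}}
  A1234: {{q6,q7},{q1,q6,q7}} {{q3,q4,q7}}
C dims 6,14,9,2; δ0: rk 5, SNF 1^5; δ1: rk 7, SNF 1^7; δ2: rk 2, SNF 1^2
Ȟ^0: (6−5)−0=1 ⇒ Z
Ȟ^1: (14−7)−5=2 ⇒ Z^2
Ȟ^2: (9−2)−7=0 ⇒ 0


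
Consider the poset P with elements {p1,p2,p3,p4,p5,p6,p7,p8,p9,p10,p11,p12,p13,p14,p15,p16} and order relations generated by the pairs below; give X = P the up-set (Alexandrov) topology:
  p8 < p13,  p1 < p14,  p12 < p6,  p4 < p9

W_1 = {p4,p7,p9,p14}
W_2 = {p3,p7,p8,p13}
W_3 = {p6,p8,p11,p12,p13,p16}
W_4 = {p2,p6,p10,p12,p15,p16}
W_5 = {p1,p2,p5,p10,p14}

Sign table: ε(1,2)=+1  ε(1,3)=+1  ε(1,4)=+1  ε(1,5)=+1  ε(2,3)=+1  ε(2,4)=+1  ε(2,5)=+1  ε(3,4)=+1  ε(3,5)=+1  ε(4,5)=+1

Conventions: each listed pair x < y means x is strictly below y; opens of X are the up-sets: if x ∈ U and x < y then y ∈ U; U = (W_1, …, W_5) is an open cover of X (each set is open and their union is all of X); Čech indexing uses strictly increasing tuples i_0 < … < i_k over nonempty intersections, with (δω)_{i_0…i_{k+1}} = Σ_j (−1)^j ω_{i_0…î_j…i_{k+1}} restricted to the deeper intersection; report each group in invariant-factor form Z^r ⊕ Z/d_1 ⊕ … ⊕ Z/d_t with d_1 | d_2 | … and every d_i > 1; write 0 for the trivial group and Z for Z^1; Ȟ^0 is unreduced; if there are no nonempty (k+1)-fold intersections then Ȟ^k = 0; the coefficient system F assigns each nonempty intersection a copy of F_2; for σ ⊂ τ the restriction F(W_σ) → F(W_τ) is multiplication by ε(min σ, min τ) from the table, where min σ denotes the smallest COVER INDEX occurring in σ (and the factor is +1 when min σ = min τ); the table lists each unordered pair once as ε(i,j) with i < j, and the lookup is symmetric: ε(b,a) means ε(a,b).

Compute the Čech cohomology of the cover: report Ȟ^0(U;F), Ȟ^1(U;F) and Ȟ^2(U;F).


cover nerve:
  W12={p7} W15={p14} W23={p8,p13} W34={p6,p12,p16} W45={p2,p10}
C dims 5,5; δ0: rk_F2 4
Ȟ^0: (5−4)−0=1 ⇒ Z/2
Ȟ^1: (5−0)−4=1 ⇒ Z/2
Ȟ^2: (0−0)−0=0 ⇒ 0

Ȟ^0 = Z/2; Ȟ^1 = Z/2; Ȟ^2 = 0


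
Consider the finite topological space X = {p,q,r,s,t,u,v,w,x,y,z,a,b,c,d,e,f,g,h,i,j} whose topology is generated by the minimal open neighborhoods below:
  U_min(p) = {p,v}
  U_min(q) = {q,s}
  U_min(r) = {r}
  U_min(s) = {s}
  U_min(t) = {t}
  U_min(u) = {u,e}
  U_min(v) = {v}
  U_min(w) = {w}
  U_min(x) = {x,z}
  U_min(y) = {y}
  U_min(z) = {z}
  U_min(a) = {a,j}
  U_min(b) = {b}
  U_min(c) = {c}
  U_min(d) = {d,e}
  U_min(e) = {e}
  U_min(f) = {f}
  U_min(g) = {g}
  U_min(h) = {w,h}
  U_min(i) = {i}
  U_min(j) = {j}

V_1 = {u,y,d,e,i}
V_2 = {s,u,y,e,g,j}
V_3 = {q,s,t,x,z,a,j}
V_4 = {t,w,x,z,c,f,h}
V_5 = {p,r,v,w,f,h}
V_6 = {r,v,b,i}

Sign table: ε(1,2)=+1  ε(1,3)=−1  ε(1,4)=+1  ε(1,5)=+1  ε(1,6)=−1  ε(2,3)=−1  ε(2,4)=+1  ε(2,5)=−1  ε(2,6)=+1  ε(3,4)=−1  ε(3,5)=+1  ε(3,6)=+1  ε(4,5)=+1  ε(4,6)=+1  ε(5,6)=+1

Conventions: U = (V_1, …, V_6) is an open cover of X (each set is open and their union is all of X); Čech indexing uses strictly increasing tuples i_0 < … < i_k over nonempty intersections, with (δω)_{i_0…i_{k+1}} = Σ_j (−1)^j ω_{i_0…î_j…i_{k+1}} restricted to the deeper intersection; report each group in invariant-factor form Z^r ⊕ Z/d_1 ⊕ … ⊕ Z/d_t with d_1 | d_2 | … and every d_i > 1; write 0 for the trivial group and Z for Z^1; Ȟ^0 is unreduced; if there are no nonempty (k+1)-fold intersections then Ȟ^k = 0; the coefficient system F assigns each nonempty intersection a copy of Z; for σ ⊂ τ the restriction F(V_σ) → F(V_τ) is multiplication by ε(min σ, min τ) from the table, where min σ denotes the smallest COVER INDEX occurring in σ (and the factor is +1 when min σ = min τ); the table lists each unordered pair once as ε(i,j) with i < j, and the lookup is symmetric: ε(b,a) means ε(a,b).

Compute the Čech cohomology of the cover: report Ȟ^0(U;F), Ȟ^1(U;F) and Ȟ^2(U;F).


nonempty overlaps:
  V12={u,y,e} V16={i} V23={s,j} V34={t,x,z} V45={w,f,h} V56={r,v}
C dims 6,6; δ0: rk 6, SNF 1^5·2
degree 0: 6−6−0 = 0 → Ȟ^0 ≅ 0
degree 1: 6−0−6 = 0 plus torsion [2] → Ȟ^1 ≅ Z/2
degree 2: 0−0−0 = 0 → Ȟ^2 ≅ 0

Ȟ^0 = 0, Ȟ^1 = Z/2, Ȟ^2 = 0


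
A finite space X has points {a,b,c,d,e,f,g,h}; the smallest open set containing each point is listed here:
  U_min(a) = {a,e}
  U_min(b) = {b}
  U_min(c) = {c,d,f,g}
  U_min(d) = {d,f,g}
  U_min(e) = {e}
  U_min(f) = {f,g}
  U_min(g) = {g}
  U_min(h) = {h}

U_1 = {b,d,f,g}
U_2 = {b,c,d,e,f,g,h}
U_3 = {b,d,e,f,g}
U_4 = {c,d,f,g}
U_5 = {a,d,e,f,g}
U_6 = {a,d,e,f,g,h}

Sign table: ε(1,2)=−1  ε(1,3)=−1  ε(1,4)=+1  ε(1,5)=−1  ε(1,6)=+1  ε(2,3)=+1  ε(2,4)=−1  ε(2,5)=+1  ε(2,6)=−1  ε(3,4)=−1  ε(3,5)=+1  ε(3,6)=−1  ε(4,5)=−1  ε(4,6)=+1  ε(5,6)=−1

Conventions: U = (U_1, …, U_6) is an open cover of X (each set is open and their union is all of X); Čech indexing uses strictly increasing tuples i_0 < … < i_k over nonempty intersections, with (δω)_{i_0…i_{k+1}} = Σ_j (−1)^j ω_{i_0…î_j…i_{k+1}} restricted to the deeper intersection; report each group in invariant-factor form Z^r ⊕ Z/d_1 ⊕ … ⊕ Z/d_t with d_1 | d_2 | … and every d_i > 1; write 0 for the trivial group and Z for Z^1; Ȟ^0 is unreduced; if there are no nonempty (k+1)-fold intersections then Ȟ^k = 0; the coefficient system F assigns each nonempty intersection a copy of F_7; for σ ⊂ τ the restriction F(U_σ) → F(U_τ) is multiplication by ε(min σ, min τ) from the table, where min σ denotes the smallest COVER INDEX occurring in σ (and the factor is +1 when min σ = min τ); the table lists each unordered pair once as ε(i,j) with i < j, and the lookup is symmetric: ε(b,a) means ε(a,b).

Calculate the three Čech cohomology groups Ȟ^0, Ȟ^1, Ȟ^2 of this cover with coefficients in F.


Ȟ^0 = Z/7, Ȟ^1 = 0, Ȟ^2 = 0

cover nerve:
  U12={b,d,f,g} U13={b,d,f,g} U14={d,f,g} U15={d,f,g} U16={d,f,g} U23={b,d,e,f,g} U24={c,d,f,g} U25={d,e,f,g} U26={d,e,f,g,h} U34={d,f,g} U35={d,e,f,g} U36={d,e,f,g} U45={d,f,g} U46={d,f,g} U56={a,d,e,f,g}
  U123={b,d,f,g} U124={d,f,g} U125={d,f,g} U126={d,f,g} U134={d,f,g} U135={d,f,g} U136={d,f,g} U145={d,f,g} U146={d,f,g} U156={d,f,g} U234={d,f,g} U235={d,e,f,g} U236={d,e,f,g} U245={d,f,g} U246={d,f,g} U256={d,e,f,g} U345={d,f,g} U346={d,f,g} U356={d,e,f,g} U456={d,f,g}
  U1234={d,f,g} U1235={d,f,g} U1236={d,f,g} U1245={d,f,g} U1246={d,f,g} U1256={d,f,g} U1345={d,f,g} U1346={d,f,g} U1356={d,f,g} U1456={d,f,g} U2345={d,f,g} U2346={d,f,g} U2356={d,e,f,g} U2456={d,f,g} U3456={d,f,g}
  U12345={d,f,g} U12346={d,f,g} U12356={d,f,g} U12456={d,f,g} U13456={d,f,g} U23456={d,f,g}
  U123456={d,f,g}
C dims 6,15,20,15; δ0: rk_F7 5; δ1: rk_F7 10; δ2: rk_F7 10
Ȟ^0: (6−5)−0=1 ⇒ Z/7
Ȟ^1: (15−10)−5=0 ⇒ 0
Ȟ^2: (20−10)−10=0 ⇒ 0


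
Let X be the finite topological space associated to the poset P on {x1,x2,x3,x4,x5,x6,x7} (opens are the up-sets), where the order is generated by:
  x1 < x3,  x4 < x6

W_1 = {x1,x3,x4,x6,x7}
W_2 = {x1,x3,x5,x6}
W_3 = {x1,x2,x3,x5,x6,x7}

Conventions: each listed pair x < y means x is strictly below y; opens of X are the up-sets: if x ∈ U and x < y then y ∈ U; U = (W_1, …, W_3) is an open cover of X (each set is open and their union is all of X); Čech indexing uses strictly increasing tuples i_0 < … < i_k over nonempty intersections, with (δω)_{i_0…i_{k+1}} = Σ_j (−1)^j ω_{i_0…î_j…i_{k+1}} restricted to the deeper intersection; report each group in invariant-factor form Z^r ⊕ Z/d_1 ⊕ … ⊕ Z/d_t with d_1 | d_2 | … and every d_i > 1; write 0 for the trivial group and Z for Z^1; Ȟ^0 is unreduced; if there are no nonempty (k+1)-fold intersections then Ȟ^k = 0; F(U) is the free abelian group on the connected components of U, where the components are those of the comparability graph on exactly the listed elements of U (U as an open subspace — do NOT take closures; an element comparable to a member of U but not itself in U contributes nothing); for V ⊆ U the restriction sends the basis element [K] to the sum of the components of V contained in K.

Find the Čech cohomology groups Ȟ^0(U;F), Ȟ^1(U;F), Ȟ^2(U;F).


Ȟ^0(U;F) ≅ Z^5; Ȟ^1(U;F) ≅ 0; Ȟ^2(U;F) ≅ 0

cover nerve:
  W12={x1,x3,x6} W13={x1,x3,x6,x7} W23={x1,x3,x5,x6}
  W123={x1,x3,x6}
components per intersection:
  W1: {x1,x3} {x4,x6} {x7}
  W2: {x1,x3} {x5} {x6}
  W3: {x1,x3} {x2} {x5} {x6} {x7}
  W12: {x1,x3} {x6}
  W13: {x1,x3} {x6} {x7}
  W23: {x1,x3} {x5} {x6}
  W123: {x1,x3} {x6}
C dims 11,8,2; δ0: rk 6, SNF 1^6; δ1: rk 2, SNF 1^2
Ȟ^0: (11−6)−0=5 ⇒ Z^5
Ȟ^1: (8−2)−6=0 ⇒ 0
Ȟ^2: (2−0)−2=0 ⇒ 0


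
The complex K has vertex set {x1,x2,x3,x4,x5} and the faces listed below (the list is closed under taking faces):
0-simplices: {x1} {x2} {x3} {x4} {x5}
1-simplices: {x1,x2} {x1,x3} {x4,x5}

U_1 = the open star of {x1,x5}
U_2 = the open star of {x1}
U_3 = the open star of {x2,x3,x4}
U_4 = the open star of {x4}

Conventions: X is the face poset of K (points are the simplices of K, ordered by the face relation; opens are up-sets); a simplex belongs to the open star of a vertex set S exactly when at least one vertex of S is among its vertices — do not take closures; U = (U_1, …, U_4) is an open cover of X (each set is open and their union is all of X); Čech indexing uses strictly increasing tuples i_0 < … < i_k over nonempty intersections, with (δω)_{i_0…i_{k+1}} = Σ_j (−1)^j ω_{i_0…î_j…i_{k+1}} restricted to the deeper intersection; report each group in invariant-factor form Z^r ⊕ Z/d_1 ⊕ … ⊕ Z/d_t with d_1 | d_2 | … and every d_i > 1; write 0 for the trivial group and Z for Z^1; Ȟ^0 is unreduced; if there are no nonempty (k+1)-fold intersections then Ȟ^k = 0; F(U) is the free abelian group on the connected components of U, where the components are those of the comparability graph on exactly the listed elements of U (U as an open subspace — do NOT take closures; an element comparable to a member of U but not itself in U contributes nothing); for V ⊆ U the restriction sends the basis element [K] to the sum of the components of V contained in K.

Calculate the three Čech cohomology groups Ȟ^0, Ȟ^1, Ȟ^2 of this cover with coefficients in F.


nerve simplices:
  U1={{x1},{x5},{x1,x2},{x1,x3},{x4,x5}} U2={{x1},{x1,x2},{x1,x3}} U3={{x2},{x3},{x4},{x1,x2},{x1,x3},{x4,x5}} U4={{x4},{x4,x5}}
  U12={{x1},{x1,x2},{x1,x3}} U13={{x1,x2},{x1,x3},{x4,x5}} U14={{x4,x5}} U23={{x1,x2},{x1,x3}} U34={{x4},{x4,x5}}
  U123={{x1,x2},{x1,x3}} U134={{x4,x5}}
components per intersection:
  U1: {{x1},{x1,x2},{x1,x3}} {{x5},{x4,x5}}
  U2: {{x1},{x1,x2},{x1,x3}}
  U3: {{x2},{x1,x2}} {{x3},{x1,x3}} {{x4},{x4,x5}}
  U4: {{x4},{x4,x5}}
  U12: {{x1},{x1,x2},{x1,x3}}
  U13: {{x1,x2}} {{x1,x3}} {{x4,x5}}
  U14: {{x4,x5}}
  U23: {{x1,x2}} {{x1,x3}}
  U34: {{x4},{x4,x5}}
  U123: {{x1,x2}} {{x1,x3}}
  U134: {{x4,x5}}
C dims 7,8,3; δ0: rk 5, SNF 1^5; δ1: rk 3, SNF 1^3
degree 0: 7−5−0 = 2 → Ȟ^0 ≅ Z^2
degree 1: 8−3−5 = 0 → Ȟ^1 ≅ 0
degree 2: 3−0−3 = 0 → Ȟ^2 ≅ 0

Ȟ^0(U;F) ≅ Z^2; Ȟ^1(U;F) ≅ 0; Ȟ^2(U;F) ≅ 0


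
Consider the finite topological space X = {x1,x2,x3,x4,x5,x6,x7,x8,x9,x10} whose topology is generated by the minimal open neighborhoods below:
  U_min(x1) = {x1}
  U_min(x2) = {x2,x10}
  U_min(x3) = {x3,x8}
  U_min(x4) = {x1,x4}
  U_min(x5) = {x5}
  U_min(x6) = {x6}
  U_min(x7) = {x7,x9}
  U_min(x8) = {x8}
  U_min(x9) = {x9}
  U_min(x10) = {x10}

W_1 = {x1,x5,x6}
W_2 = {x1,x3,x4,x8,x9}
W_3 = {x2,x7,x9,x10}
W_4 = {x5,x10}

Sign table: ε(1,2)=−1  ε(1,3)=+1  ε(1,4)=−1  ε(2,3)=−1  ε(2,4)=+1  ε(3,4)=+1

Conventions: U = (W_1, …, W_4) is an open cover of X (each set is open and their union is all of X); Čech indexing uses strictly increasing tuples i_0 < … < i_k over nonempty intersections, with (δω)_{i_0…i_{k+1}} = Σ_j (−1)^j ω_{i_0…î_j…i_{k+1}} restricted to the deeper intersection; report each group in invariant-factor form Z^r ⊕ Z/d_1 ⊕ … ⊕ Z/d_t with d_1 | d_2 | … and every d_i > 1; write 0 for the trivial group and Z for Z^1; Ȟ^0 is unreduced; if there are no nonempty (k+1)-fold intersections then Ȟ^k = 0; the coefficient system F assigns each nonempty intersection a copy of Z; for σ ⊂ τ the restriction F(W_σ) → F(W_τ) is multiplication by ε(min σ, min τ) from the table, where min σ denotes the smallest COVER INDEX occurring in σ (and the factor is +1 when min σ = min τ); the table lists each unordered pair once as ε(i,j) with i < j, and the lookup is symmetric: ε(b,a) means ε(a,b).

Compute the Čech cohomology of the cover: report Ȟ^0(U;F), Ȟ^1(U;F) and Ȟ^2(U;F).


cover nerve:
  W12={x1} W14={x5} W23={x9} W34={x10}
C dims 4,4; δ0: rk 4, SNF 1^3·2
Ȟ^0: (4−4)−0=0 ⇒ 0
Ȟ^1: (4−0)−4=0 plus torsion [2] ⇒ Z/2
Ȟ^2: (0−0)−0=0 ⇒ 0

Ȟ^0(U;F) ≅ 0,  Ȟ^1(U;F) ≅ Z/2,  Ȟ^2(U;F) ≅ 0


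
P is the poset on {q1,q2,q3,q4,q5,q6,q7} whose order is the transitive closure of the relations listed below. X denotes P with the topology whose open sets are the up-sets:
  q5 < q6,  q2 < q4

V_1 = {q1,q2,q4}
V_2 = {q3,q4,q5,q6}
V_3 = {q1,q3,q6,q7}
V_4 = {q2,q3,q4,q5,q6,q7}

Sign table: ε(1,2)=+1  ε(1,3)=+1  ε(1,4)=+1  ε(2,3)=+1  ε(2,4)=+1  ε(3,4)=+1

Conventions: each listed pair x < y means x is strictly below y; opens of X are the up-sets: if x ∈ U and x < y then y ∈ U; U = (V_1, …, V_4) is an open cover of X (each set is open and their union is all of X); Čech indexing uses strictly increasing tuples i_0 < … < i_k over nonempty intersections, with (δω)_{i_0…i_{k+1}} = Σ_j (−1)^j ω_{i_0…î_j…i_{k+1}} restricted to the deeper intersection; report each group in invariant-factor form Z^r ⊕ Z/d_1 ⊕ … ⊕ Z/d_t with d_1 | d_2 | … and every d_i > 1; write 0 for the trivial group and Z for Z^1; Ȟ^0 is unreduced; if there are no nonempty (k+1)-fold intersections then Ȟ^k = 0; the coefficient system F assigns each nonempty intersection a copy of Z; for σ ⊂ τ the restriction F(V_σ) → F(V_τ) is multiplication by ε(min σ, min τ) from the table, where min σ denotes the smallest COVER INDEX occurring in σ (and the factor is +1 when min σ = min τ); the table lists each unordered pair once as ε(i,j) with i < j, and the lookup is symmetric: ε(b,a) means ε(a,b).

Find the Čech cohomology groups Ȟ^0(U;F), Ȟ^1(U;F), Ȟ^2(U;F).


nonempty overlaps:
  V12={q4} V13={q1} V14={q2,q4} V23={q3,q6} V24={q3,q4,q5,q6} V34={q3,q6,q7}
  V124={q4} V234={q3,q6}
C dims 4,6,2; δ0: rk 3, SNF 1^3; δ1: rk 2, SNF 1^2
degree 0: 4−3−0 = 1 → Ȟ^0 ≅ Z
degree 1: 6−2−3 = 1 → Ȟ^1 ≅ Z
degree 2: 2−0−2 = 0 → Ȟ^2 ≅ 0

Ȟ^0 = Z,  Ȟ^1 = Z,  Ȟ^2 = 0


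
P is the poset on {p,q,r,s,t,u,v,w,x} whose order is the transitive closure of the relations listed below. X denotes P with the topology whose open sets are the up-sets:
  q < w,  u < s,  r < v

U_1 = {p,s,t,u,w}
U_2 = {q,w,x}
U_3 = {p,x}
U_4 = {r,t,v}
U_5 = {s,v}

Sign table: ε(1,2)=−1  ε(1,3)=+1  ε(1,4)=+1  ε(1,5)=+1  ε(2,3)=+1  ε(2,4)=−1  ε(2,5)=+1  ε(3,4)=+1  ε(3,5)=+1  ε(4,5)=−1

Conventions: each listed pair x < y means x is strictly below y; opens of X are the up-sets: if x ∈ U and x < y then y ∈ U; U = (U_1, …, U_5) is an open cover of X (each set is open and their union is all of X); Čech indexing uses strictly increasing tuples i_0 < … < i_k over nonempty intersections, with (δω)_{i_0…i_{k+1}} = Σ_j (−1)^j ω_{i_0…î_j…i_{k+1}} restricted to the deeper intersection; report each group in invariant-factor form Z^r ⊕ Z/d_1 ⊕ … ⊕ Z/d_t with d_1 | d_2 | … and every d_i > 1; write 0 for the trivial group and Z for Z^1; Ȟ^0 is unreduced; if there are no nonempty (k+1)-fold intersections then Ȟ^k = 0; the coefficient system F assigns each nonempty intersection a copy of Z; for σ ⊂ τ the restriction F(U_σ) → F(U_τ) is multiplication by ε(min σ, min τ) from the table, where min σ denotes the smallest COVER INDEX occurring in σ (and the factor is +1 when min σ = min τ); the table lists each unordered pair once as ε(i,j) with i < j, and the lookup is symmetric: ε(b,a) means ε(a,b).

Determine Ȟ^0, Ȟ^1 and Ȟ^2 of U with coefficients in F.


cover nerve:
  U12={w} U13={p} U14={t} U15={s} U23={x} U45={v}
C dims 5,6; δ0: rk 5, SNF 1^4·2
Ȟ^0: (5−5)−0=0 ⇒ 0
Ȟ^1: (6−0)−5=1 plus torsion [2] ⇒ Z ⊕ Z/2
Ȟ^2: (0−0)−0=0 ⇒ 0

Ȟ^0 ≅ 0; Ȟ^1 ≅ Z ⊕ Z/2; Ȟ^2 ≅ 0


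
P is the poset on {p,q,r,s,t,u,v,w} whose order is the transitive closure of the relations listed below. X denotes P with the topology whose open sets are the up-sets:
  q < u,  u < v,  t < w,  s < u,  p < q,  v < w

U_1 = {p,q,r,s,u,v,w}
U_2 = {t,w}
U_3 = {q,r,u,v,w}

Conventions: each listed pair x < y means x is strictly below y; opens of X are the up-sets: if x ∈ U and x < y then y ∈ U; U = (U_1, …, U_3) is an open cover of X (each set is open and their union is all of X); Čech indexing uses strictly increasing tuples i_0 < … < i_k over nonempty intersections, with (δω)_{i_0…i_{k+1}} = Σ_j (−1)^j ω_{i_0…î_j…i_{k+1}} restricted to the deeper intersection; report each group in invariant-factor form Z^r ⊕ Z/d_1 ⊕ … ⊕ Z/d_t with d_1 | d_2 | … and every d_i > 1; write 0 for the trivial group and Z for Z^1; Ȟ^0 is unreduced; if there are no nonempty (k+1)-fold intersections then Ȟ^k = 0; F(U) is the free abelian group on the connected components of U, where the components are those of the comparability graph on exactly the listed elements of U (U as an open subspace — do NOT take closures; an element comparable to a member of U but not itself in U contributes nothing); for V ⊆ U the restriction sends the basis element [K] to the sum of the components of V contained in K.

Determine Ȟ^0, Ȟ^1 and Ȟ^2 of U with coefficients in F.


nonempty overlaps:
  U12={w} U13={q,r,u,v,w} U23={w}
  U123={w}
components per intersection:
  U1: {p,q,s,u,v,w} {r}
  U2: {t,w}
  U3: {q,u,v,w} {r}
  U12: {w}
  U13: {q,u,v,w} {r}
  U23: {w}
  U123: {w}
C dims 5,4,1; δ0: rk 3, SNF 1^3; δ1: rk 1, SNF 1^1
degree 0: 5−3−0 = 2 → Ȟ^0 ≅ Z^2
degree 1: 4−1−3 = 0 → Ȟ^1 ≅ 0
degree 2: 1−0−1 = 0 → Ȟ^2 ≅ 0

Ȟ^0 = Z^2,  Ȟ^1 = 0,  Ȟ^2 = 0


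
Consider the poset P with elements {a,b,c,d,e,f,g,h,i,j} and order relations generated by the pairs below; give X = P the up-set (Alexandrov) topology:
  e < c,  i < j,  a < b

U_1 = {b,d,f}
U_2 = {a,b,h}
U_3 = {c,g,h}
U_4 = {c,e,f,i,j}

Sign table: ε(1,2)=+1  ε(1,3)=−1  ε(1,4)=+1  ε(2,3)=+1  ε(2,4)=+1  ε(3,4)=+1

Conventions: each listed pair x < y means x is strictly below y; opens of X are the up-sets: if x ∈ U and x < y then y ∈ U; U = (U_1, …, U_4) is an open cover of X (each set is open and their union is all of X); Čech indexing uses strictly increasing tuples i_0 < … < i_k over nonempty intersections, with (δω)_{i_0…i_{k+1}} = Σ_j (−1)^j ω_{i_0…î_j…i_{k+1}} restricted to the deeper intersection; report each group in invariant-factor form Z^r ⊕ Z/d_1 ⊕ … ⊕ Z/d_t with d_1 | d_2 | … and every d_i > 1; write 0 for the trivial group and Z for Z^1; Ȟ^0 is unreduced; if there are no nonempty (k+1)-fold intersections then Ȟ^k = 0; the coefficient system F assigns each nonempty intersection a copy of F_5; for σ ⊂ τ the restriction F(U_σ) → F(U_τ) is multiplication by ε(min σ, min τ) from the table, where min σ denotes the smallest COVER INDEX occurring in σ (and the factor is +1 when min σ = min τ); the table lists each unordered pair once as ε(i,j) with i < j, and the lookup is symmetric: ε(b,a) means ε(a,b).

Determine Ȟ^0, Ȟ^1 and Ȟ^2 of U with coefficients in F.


Ȟ^0 = Z/5, Ȟ^1 = Z/5 and Ȟ^2 = 0

nonempty overlaps:
  U12={b} U14={f} U23={h} U34={c}
C dims 4,4; δ0: rk_F5 3
degree 0: 4−3−0 = 1 → Ȟ^0 ≅ Z/5
degree 1: 4−0−3 = 1 → Ȟ^1 ≅ Z/5
degree 2: 0−0−0 = 0 → Ȟ^2 ≅ 0


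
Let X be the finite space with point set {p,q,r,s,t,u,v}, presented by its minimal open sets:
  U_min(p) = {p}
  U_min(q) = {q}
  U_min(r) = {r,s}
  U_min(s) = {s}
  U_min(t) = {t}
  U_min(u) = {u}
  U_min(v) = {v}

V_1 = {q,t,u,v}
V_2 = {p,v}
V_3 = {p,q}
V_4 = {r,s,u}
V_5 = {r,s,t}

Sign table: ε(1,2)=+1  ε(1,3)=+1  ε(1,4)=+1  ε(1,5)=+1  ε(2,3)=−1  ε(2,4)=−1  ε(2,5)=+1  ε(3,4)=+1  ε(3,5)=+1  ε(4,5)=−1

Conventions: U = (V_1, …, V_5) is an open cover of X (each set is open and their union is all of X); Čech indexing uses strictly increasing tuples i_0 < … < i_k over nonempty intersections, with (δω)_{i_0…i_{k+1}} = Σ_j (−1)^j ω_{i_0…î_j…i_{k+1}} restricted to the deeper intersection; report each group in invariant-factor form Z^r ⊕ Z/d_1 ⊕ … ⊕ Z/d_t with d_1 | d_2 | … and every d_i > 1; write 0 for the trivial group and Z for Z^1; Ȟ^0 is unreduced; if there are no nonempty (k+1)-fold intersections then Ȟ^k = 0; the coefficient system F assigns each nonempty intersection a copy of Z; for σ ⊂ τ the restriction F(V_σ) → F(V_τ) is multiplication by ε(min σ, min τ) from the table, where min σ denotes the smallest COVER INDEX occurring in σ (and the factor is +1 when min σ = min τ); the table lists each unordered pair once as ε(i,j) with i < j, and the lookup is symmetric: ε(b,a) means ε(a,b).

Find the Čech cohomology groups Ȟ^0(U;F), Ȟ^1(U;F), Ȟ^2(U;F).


nerve simplices:
  V12={v} V13={q} V14={u} V15={t} V23={p} V45={r,s}
C dims 5,6; δ0: rk 5, SNF 1^4·2
degree 0: 5−5−0 = 0 → Ȟ^0 ≅ 0
degree 1: 6−0−5 = 1 plus torsion [2] → Ȟ^1 ≅ Z ⊕ Z/2
degree 2: 0−0−0 = 0 → Ȟ^2 ≅ 0

Ȟ^0(U;F) ≅ 0,  Ȟ^1(U;F) ≅ Z ⊕ Z/2,  Ȟ^2(U;F) ≅ 0


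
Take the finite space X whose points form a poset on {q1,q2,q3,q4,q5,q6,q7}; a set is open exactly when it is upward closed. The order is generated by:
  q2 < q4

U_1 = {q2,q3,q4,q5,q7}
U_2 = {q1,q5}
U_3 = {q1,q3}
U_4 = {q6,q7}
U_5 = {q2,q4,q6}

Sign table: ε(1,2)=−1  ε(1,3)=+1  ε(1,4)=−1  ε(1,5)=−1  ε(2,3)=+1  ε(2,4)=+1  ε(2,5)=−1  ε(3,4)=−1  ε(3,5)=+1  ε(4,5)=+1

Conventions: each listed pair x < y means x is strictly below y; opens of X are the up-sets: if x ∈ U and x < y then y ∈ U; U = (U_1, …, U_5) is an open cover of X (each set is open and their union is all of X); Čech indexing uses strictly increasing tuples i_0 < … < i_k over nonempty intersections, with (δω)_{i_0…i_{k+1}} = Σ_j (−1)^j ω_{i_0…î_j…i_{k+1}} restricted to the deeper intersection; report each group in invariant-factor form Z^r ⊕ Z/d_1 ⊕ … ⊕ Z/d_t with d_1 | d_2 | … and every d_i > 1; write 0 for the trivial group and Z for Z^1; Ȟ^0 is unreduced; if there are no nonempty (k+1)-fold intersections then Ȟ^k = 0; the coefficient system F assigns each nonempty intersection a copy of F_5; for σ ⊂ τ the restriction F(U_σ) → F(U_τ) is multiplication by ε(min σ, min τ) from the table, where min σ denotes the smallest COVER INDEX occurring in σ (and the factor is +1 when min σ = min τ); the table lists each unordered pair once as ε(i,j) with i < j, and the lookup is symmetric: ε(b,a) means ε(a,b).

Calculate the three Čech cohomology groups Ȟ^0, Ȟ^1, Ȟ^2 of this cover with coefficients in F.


Ȟ^0(U;F) ≅ 0, Ȟ^1(U;F) ≅ Z/5 and Ȟ^2(U;F) ≅ 0

nerve simplices:
  U12={q5} U13={q3} U14={q7} U15={q2,q4} U23={q1} U45={q6}
C dims 5,6; δ0: rk_F5 5
degree 0: 5−5−0 = 0 → Ȟ^0 ≅ 0
degree 1: 6−0−5 = 1 → Ȟ^1 ≅ Z/5
degree 2: 0−0−0 = 0 → Ȟ^2 ≅ 0


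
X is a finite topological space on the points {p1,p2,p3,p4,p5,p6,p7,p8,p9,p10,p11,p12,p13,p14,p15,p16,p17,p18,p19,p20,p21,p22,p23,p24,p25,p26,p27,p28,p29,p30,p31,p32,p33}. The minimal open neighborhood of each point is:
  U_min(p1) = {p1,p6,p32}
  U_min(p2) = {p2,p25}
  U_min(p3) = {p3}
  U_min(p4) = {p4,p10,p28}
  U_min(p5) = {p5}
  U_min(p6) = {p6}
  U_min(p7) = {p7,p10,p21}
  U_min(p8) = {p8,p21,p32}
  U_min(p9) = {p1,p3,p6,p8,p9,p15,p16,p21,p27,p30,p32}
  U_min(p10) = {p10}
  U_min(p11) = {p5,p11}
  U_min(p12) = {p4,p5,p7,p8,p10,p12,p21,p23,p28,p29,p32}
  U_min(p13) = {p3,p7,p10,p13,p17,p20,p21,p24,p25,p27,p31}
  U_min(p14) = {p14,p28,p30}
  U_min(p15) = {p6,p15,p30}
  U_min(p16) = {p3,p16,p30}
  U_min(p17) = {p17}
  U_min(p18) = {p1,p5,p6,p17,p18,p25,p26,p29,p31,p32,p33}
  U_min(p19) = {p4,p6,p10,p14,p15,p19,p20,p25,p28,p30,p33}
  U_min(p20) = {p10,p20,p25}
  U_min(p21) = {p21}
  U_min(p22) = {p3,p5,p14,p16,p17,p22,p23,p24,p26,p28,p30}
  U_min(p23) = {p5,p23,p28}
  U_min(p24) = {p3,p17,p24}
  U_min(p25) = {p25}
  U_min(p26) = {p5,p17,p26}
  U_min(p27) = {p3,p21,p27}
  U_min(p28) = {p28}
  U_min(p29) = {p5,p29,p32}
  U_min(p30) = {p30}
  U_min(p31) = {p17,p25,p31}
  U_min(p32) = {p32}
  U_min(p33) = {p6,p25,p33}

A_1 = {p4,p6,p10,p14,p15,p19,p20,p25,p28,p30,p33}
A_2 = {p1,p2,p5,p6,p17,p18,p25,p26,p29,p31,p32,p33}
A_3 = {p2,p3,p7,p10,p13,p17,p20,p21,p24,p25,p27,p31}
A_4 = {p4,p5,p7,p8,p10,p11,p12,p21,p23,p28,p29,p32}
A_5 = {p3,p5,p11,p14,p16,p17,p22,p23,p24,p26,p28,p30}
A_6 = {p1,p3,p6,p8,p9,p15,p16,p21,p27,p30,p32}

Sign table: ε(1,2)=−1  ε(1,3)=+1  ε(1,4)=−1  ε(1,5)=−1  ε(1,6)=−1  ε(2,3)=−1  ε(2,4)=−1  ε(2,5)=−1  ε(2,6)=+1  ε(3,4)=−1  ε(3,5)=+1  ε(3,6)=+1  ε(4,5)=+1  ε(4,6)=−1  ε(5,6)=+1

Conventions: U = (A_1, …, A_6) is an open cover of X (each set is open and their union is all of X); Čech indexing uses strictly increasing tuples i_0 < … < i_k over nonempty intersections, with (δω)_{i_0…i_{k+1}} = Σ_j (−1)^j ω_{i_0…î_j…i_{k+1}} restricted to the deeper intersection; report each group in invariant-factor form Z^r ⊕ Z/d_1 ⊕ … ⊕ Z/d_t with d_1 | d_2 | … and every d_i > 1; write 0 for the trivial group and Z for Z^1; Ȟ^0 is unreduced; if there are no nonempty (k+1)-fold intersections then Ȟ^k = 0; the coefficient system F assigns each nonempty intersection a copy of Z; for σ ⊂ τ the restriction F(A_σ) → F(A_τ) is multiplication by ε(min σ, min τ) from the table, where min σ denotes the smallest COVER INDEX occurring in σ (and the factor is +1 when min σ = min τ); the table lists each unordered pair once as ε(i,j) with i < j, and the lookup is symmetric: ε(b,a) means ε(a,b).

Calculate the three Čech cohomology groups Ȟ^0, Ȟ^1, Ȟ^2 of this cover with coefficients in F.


nonempty intersections:
  A12={p6,p25,p33} A13={p10,p20,p25} A14={p4,p10,p28} A15={p14,p28,p30} A16={p6,p15,p30} A23={p2,p17,p25,p31} A24={p5,p29,p32} A25={p5,p17,p26} A26={p1,p6,p32} A34={p7,p10,p21} A35={p3,p17,p24} A36={p3,p21,p27} A45={p5,p11,p23,p28} A46={p8,p21,p32} A56={p3,p16,p30}
  A123={p25} A126={p6} A134={p10} A145={p28} A156={p30} A235={p17} A245={p5} A246={p32} A346={p21} A356={p3}
C dims 6,15,10; δ0: rk 6, SNF 1^5·2; δ1: rk 9, SNF 1^9
Ȟ^0: (6−6)−0=0 ⇒ 0
Ȟ^1: (15−9)−6=0 plus torsion [2] ⇒ Z/2
Ȟ^2: (10−0)−9=1 ⇒ Z

Ȟ^0(U;F) ≅ 0, Ȟ^1(U;F) ≅ Z/2 and Ȟ^2(U;F) ≅ Z


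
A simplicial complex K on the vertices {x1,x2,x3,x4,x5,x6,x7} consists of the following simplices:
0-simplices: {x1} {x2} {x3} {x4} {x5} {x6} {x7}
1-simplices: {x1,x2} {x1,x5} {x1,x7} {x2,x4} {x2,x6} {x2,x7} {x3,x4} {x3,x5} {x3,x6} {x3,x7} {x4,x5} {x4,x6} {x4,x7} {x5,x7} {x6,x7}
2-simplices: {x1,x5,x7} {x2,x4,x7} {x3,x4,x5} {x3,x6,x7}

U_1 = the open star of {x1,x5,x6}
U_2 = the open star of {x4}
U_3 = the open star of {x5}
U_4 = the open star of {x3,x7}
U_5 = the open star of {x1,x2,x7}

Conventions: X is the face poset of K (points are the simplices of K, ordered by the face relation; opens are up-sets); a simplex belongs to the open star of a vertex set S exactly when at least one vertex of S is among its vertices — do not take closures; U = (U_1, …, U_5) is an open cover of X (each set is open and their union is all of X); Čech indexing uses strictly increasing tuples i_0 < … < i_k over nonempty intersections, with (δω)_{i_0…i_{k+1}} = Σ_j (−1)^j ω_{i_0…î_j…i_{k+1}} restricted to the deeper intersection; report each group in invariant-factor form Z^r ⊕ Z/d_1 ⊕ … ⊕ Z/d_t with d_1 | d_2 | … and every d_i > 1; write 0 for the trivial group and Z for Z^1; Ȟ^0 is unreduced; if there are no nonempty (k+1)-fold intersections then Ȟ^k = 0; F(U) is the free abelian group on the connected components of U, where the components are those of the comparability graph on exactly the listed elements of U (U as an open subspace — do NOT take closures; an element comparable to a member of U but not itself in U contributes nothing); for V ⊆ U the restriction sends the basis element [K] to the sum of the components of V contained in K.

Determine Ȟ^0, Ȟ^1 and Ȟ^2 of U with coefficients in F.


Ȟ^0(U;F) ≅ Z, Ȟ^1(U;F) ≅ Z^4 and Ȟ^2(U;F) ≅ 0

nerve simplices:
  U1={{x1},{x5},{x6},{x1,x2},{x1,x5},{x1,x7},{x2,x6},{x3,x5},{x3,x6},{x4,x5},{x4,x6},{x5,x7},{x6,x7},{x1,x5,x7},{x3,x4,x5},{x3,x6,x7}} U2={{x4},{x2,x4},{x3,x4},{x4,x5},{x4,x6},{x4,x7},{x2,x4,x7},{x3,x4,x5}} U3={{x5},{x1,x5},{x3,x5},{x4,x5},{x5,x7},{x1,x5,x7},{x3,x4,x5}} U4={{x3},{x7},{x1,x7},{x2,x7},{x3,x4},{x3,x5},{x3,x6},{x3,x7},{x4,x7},{x5,x7},{x6,x7},{x1,x5,x7},{x2,x4,x7},{x3,x4,x5},{x3,x6,x7}} U5={{x1},{x2},{x7},{x1,x2},{x1,x5},{x1,x7},{x2,x4},{x2,x6},{x2,x7},{x3,x7},{x4,x7},{x5,x7},{x6,x7},{x1,x5,x7},{x2,x4,x7},{x3,x6,x7}}
  U12={{x4,x5},{x4,x6},{x3,x4,x5}} U13={{x5},{x1,x5},{x3,x5},{x4,x5},{x5,x7},{x1,x5,x7},{x3,x4,x5}} U14={{x1,x7},{x3,x5},{x3,x6},{x5,x7},{x6,x7},{x1,x5,x7},{x3,x4,x5},{x3,x6,x7}} U15={{x1},{x1,x2},{x1,x5},{x1,x7},{x2,x6},{x5,x7},{x6,x7},{x1,x5,x7},{x3,x6,x7}} U23={{x4,x5},{x3,x4,x5}} U24={{x3,x4},{x4,x7},{x2,x4,x7},{x3,x4,x5}} U25={{x2,x4},{x4,x7},{x2,x4,x7}} U34={{x3,x5},{x5,x7},{x1,x5,x7},{x3,x4,x5}} U35={{x1,x5},{x5,x7},{x1,x5,x7}} U45={{x7},{x1,x7},{x2,x7},{x3,x7},{x4,x7},{x5,x7},{x6,x7},{x1,x5,x7},{x2,x4,x7},{x3,x6,x7}}
  U123={{x4,x5},{x3,x4,x5}} U124={{x3,x4,x5}} U134={{x3,x5},{x5,x7},{x1,x5,x7},{x3,x4,x5}} U135={{x1,x5},{x5,x7},{x1,x5,x7}} U145={{x1,x7},{x5,x7},{x6,x7},{x1,x5,x7},{x3,x6,x7}} U234={{x3,x4,x5}} U245={{x4,x7},{x2,x4,x7}} U345={{x5,x7},{x1,x5,x7}}
  U1234={{x3,x4,x5}} U1345={{x5,x7},{x1,x5,x7}}
components per intersection:
  U1: {{x1},{x5},{x1,x2},{x1,x5},{x1,x7},{x3,x5},{x4,x5},{x5,x7},{x1,x5,x7},{x3,x4,x5}} {{x6},{x2,x6},{x3,x6},{x4,x6},{x6,x7},{x3,x6,x7}}
  U2: {{x4},{x2,x4},{x3,x4},{x4,x5},{x4,x6},{x4,x7},{x2,x4,x7},{x3,x4,x5}}
  U3: {{x5},{x1,x5},{x3,x5},{x4,x5},{x5,x7},{x1,x5,x7},{x3,x4,x5}}
  U4: {{x3},{x7},{x1,x7},{x2,x7},{x3,x4},{x3,x5},{x3,x6},{x3,x7},{x4,x7},{x5,x7},{x6,x7},{x1,x5,x7},{x2,x4,x7},{x3,x4,x5},{x3,x6,x7}}
  U5: {{x1},{x2},{x7},{x1,x2},{x1,x5},{x1,x7},{x2,x4},{x2,x6},{x2,x7},{x3,x7},{x4,x7},{x5,x7},{x6,x7},{x1,x5,x7},{x2,x4,x7},{x3,x6,x7}}
  U12: {{x4,x5},{x3,x4,x5}} {{x4,x6}}
  U13: {{x5},{x1,x5},{x3,x5},{x4,x5},{x5,x7},{x1,x5,x7},{x3,x4,x5}}
  U14: {{x1,x7},{x5,x7},{x1,x5,x7}} {{x3,x5},{x3,x4,x5}} {{x3,x6},{x6,x7},{x3,x6,x7}}
  U15: {{x1},{x1,x2},{x1,x5},{x1,x7},{x5,x7},{x1,x5,x7}} {{x2,x6}} {{x6,x7},{x3,x6,x7}}
  U23: {{x4,x5},{x3,x4,x5}}
  U24: {{x3,x4},{x3,x4,x5}} {{x4,x7},{x2,x4,x7}}
  U25: {{x2,x4},{x4,x7},{x2,x4,x7}}
  U34: {{x3,x5},{x3,x4,x5}} {{x5,x7},{x1,x5,x7}}
  U35: {{x1,x5},{x5,x7},{x1,x5,x7}}
  U45: {{x7},{x1,x7},{x2,x7},{x3,x7},{x4,x7},{x5,x7},{x6,x7},{x1,x5,x7},{x2,x4,x7},{x3,x6,x7}}
  U123: {{x4,x5},{x3,x4,x5}}
  U124: {{x3,x4,x5}}
  U134: {{x3,x5},{x3,x4,x5}} {{x5,x7},{x1,x5,x7}}
  U135: {{x1,x5},{x5,x7},{x1,x5,x7}}
  U145: {{x1,x7},{x5,x7},{x1,x5,x7}} {{x6,x7},{x3,x6,x7}}
  U234: {{x3,x4,x5}}
  U245: {{x4,x7},{x2,x4,x7}}
  U345: {{x5,x7},{x1,x5,x7}}
  U1234: {{x3,x4,x5}}
  U1345: {{x5,x7},{x1,x5,x7}}
C dims 6,17,10,2; δ0: rk 5, SNF 1^5; δ1: rk 8, SNF 1^8; δ2: rk 2, SNF 1^2
degree 0: 6−5−0 = 1 → Ȟ^0 ≅ Z
degree 1: 17−8−5 = 4 → Ȟ^1 ≅ Z^4
degree 2: 10−2−8 = 0 → Ȟ^2 ≅ 0
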